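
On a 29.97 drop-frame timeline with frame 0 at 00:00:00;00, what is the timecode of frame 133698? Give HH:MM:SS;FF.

01:14:21;02

Each 10-minute DF block holds 10 × 60 × 30 − 9 × 2 = 17982 frames. 133698 ÷ 17982 → 7 full blocks, remainder 7824.
Within the partial block the first minute is 1800 frames and each further minute 1798, so 4 further minute boundaries passed. Total skipped labels = 18 × 7 + 2 × 4 = 134.
Non-drop label index = 133698 + 134 = 133832; at 30 labels/s that is 01:14:21:02, i.e. DF 01:14:21;02.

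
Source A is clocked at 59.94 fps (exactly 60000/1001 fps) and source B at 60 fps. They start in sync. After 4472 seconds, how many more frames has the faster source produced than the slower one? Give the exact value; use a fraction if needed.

A emits 60000/1001 × 4472 = 20640000/77 frames; B emits 60 × 4472 = 268320.
Difference = 20640/77 frames (≈ 268.0519); B is ahead of A.

20640/77 frames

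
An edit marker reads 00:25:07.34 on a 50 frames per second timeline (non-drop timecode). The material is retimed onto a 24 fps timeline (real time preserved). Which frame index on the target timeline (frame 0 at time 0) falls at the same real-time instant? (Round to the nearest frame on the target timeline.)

frame 36184

Source frame index: (0×3600 + 25×60 + 7) × 50 + 34 = 75384.
Real time: 75384 / (50) = 37692/25 s.
Target frame: (37692/25) × (24) = 904608/25 ≈ 36184.320 → 36184.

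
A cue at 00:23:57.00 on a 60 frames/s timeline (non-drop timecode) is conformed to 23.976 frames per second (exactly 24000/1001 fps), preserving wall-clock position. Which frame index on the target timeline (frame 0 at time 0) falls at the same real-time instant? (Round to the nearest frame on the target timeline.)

frame 34454

Source frame index: (0×3600 + 23×60 + 57) × 60 + 0 = 86220.
Real time: 86220 / (60) = 1437 s.
Target frame: (1437) × (24000/1001) = 34488000/1001 ≈ 34453.546 → 34454.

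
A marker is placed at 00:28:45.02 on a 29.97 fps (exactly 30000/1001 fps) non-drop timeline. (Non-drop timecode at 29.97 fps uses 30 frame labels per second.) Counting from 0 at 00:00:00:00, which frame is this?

51752

Total seconds to the label: (0 × 3600 + 28 × 60 + 45) = 1725.
Frame index = 1725 × 30 + 2 = 51752.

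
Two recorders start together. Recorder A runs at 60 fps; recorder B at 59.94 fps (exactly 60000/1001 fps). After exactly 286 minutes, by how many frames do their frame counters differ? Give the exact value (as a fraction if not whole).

286 min = 17160 s.
A emits 60 × 17160 = 1029600 frames; B emits 60000/1001 × 17160 = 7200000/7.
Difference = 7200/7 frames (≈ 1028.5714); B is behind A.

7200/7 frames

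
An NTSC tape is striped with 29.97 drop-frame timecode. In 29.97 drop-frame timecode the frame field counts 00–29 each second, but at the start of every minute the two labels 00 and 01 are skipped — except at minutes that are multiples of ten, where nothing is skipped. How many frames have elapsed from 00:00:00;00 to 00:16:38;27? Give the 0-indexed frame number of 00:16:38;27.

29937

As if non-drop at 30 labels/s: (0 × 3600 + 16 × 60 + 38) × 30 + 27 = 29967.
Minute boundaries passed: 16; those not divisible by 10: 16 − 1 = 15; dropped labels = 2 × 15 = 30.
Actual frame index = 29967 − 30 = 29937.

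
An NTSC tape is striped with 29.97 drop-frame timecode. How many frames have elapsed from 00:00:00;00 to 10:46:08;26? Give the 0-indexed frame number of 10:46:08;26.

Complete 10-minute blocks: 64, each 17982 frames → 1150848.
Remaining 6 whole minutes in the current block: 1800 + 5 × 1798 = 10790 frames.
Within the current minute: 8 × 30 + 26 − 2 = 264 (labels ;00/;01 skipped at this minute). Total = 1150848 + 10790 + 264 = 1161902.

1161902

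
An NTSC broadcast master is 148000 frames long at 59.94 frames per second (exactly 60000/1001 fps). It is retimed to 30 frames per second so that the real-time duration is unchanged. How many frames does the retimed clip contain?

Target frames = source frames × (target rate / source rate) = 148000 × (30)/(60000/1001) = 148000 × 1001/2000 = 74074.

74074 frames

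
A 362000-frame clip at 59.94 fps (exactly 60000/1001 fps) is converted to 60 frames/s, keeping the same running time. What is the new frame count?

Target frames = source frames × (target rate / source rate) = 362000 × (60)/(60000/1001) = 362000 × 1001/1000 = 362362.

362362 frames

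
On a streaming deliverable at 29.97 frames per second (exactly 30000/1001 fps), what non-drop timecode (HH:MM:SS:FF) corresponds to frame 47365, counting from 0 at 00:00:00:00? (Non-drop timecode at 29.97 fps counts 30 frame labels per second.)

47365 ÷ 30 = 1578 full seconds, remainder 25 frames.
1578 s = 0 h 26 min 18 s.
Timecode: 00:26:18:25.

00:26:18:25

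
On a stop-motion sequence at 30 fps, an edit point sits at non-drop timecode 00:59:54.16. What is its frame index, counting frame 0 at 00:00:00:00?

107836

Total seconds to the label: (0 × 3600 + 59 × 60 + 54) = 3594.
Frame index = 3594 × 30 + 16 = 107836.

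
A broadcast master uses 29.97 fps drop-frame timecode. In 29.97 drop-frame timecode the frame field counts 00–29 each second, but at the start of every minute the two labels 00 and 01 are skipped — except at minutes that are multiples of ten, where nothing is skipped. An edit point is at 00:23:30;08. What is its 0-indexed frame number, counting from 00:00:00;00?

Complete 10-minute blocks: 2, each 17982 frames → 35964.
Remaining 3 whole minutes in the current block: 1800 + 2 × 1798 = 5396 frames.
Within the current minute: 30 × 30 + 8 − 2 = 906 (labels ;00/;01 skipped at this minute). Total = 35964 + 5396 + 906 = 42266.

42266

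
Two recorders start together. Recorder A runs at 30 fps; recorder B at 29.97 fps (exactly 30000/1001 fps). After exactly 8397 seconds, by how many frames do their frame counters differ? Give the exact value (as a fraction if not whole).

251910/1001 frames

A emits 30 × 8397 = 251910 frames; B emits 30000/1001 × 8397 = 251910000/1001.
Difference = 251910/1001 frames (≈ 251.6583); B is behind A.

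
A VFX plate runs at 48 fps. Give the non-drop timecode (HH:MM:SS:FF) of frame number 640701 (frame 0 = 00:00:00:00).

640701 ÷ 48 = 13347 full seconds, remainder 45 frames.
13347 s = 3 h 42 min 27 s.
Timecode: 03:42:27:45.

03:42:27:45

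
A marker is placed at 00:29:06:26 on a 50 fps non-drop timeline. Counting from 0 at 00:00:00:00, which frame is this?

Total seconds to the label: (0 × 3600 + 29 × 60 + 6) = 1746.
Frame index = 1746 × 50 + 26 = 87326.

frame 87326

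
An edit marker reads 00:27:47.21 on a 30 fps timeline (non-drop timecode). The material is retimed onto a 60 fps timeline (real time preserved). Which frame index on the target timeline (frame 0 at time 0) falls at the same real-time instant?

frame 100062

Source frame index: (0×3600 + 27×60 + 47) × 30 + 21 = 50031.
Real time: 50031 / (30) = 16677/10 s.
Target frame: (16677/10) × (60) = 100062.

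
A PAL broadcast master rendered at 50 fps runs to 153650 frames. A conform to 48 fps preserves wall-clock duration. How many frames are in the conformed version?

147504 frames

Target frames = source frames × (target rate / source rate) = 153650 × (48)/(50) = 153650 × 24/25 = 147504.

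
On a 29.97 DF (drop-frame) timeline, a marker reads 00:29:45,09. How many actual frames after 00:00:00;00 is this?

As if non-drop at 30 labels/s: (0 × 3600 + 29 × 60 + 45) × 30 + 9 = 53559.
Minute boundaries passed: 29; those not divisible by 10: 29 − 2 = 27; dropped labels = 2 × 27 = 54.
Actual frame index = 53559 − 54 = 53505.

53505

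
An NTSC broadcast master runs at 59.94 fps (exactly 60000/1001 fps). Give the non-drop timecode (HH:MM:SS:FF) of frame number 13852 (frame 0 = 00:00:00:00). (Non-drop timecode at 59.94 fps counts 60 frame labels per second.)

00:03:50:52

13852 ÷ 60 = 230 full seconds, remainder 52 frames.
230 s = 0 h 3 min 50 s.
Timecode: 00:03:50:52.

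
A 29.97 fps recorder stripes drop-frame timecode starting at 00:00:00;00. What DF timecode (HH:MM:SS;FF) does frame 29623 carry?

Each 10-minute DF block holds 10 × 60 × 30 − 9 × 2 = 17982 frames. 29623 ÷ 17982 → 1 full block, remainder 11641.
Within the partial block the first minute is 1800 frames and each further minute 1798, so 6 further minute boundaries passed. Total skipped labels = 18 × 1 + 2 × 6 = 30.
Non-drop label index = 29623 + 30 = 29653; at 30 labels/s that is 00:16:28:13, i.e. DF 00:16:28;13.

00:16:28;13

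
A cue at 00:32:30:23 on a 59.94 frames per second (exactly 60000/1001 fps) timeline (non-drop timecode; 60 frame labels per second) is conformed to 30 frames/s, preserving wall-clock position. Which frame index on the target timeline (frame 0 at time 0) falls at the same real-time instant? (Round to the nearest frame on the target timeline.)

Source frame index: (0×3600 + 32×60 + 30) × 60 + 23 = 117023.
Real time: 117023 / (60000/1001) = 117140023/60000 s.
Target frame: (117140023/60000) × (30) = 117140023/2000 ≈ 58570.012 → 58570.

frame 58570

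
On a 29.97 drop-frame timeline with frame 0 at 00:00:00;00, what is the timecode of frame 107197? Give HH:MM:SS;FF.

00:59:36;25

Each 10-minute DF block holds 10 × 60 × 30 − 9 × 2 = 17982 frames. 107197 ÷ 17982 → 5 full blocks, remainder 17287.
Within the partial block the first minute is 1800 frames and each further minute 1798, so 9 further minute boundaries passed. Total skipped labels = 18 × 5 + 2 × 9 = 108.
Non-drop label index = 107197 + 108 = 107305; at 30 labels/s that is 00:59:36:25, i.e. DF 00:59:36;25.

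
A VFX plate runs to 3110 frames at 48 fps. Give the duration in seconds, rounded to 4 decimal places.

Running time = 3110 × 1/48 = 1555/24 s ≈ 64.7917 s.

64.7917 seconds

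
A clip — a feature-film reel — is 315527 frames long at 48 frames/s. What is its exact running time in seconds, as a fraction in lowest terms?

315527/48 seconds

Running time = 315527 ÷ (48) = 315527 × 1/48 = 315527/48 s.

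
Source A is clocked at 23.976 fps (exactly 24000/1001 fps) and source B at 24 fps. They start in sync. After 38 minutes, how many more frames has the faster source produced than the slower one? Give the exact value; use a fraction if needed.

54720/1001 frames

38 min = 2280 s.
A emits 24000/1001 × 2280 = 54720000/1001 frames; B emits 24 × 2280 = 54720.
Difference = 54720/1001 frames (≈ 54.6653); B is ahead of A.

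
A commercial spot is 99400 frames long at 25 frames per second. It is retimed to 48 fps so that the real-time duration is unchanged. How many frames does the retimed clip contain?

190848 frames

Target frames = source frames × (target rate / source rate) = 99400 × (48)/(25) = 99400 × 48/25 = 190848.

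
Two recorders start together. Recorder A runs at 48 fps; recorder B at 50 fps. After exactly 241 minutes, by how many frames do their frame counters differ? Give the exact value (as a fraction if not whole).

28920 frames

241 min = 14460 s.
A emits 48 × 14460 = 694080 frames; B emits 50 × 14460 = 723000.
Difference = 28920 frames; B is ahead of A.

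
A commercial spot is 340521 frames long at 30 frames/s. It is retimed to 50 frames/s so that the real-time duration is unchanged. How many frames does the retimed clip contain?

567535 frames

Target frames = source frames × (target rate / source rate) = 340521 × (50)/(30) = 340521 × 5/3 = 567535.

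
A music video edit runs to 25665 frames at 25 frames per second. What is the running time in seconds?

1026.6 seconds

Running time = 25665 / (25) = 1026.6 s.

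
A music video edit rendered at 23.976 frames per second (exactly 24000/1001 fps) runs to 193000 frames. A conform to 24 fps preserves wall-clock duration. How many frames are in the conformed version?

Target frames = source frames × (target rate / source rate) = 193000 × (24)/(24000/1001) = 193000 × 1001/1000 = 193193.

193193 frames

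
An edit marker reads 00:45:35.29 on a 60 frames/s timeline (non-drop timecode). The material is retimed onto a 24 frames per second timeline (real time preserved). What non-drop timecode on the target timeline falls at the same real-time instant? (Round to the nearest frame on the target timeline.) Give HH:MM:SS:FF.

00:45:35:12

Source frame index: (0×3600 + 45×60 + 35) × 60 + 29 = 164129.
Real time: 164129 / (60) = 164129/60 s.
Target frame: (164129/60) × (24) = 328258/5 ≈ 65651.600 → 65652.
At 24 labels/s: frame 65652 → 00:45:35:12.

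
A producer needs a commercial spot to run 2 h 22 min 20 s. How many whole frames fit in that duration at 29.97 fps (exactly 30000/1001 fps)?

255944 frames

2 h 22 min 20 s = 8540 s.
Frames = 8540 × 30000/1001 = 36600000/143 ≈ 255944.0559.
Complete frames: 255944.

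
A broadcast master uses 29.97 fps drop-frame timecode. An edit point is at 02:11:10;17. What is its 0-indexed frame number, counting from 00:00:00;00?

235881

As if non-drop at 30 labels/s: (2 × 3600 + 11 × 60 + 10) × 30 + 17 = 236117.
Minute boundaries passed: 131; those not divisible by 10: 131 − 13 = 118; dropped labels = 2 × 118 = 236.
Actual frame index = 236117 − 236 = 235881.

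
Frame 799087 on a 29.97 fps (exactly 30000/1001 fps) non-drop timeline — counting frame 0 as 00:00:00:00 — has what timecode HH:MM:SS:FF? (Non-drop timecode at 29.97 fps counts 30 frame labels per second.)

07:23:56:07

799087 ÷ 30 = 26636 full seconds, remainder 7 frames.
26636 s = 7 h 23 min 56 s.
Timecode: 07:23:56:07.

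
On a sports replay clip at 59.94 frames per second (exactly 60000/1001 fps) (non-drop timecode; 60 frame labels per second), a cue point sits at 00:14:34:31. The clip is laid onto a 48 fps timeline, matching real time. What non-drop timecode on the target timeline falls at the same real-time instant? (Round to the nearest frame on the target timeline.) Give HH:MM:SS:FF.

00:14:35:19

Source frame index: (0×3600 + 14×60 + 34) × 60 + 31 = 52471.
Real time: 52471 / (60000/1001) = 52523471/60000 s.
Target frame: (52523471/60000) × (48) = 52523471/1250 ≈ 42018.777 → 42019.
At 48 labels/s: frame 42019 → 00:14:35:19.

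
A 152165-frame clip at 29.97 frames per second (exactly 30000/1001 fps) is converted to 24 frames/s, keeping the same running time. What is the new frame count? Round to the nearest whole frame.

Frames at target rate = 152165 × (24) / (30000/1001) = 30463433/250 ≈ 121853.732.
Nearest whole frame: 121854.

121854 frames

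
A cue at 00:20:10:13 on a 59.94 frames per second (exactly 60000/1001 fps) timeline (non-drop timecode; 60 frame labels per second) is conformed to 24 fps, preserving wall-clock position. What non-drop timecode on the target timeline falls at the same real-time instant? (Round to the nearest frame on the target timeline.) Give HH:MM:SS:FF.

00:20:11:10

Source frame index: (0×3600 + 20×60 + 10) × 60 + 13 = 72613.
Real time: 72613 / (60000/1001) = 72685613/60000 s.
Target frame: (72685613/60000) × (24) = 72685613/2500 ≈ 29074.245 → 29074.
At 24 labels/s: frame 29074 → 00:20:11:10.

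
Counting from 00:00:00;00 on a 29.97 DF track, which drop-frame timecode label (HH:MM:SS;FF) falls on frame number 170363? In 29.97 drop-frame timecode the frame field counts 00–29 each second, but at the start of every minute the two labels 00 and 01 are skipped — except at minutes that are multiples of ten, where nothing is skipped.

01:34:44;13

Ten DF minutes hold 17982 frames, so frame 170363 lies in block 9 (frames 161838–179819) with 8525 frames into that block.
The block's first minute is 1800 frames and the rest 1798 each; 8525 frames reaches minute 4, so 9 × 18 + 4 × 2 = 170 labels have been skipped so far.
Adding those back, label number 170363 + 170 = 170533 at 30 labels/s is 5684 s + 13 f = 1 h 34 min 44 s frame 13, i.e. 01:34:44;13.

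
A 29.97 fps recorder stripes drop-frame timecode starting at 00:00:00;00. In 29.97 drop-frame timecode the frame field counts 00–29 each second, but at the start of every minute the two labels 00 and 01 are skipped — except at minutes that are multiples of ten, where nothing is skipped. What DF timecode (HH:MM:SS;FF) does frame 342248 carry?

Each 10-minute DF block holds 10 × 60 × 30 − 9 × 2 = 17982 frames. 342248 ÷ 17982 → 19 full blocks, remainder 590.
Within the partial block the first minute is 1800 frames and each further minute 1798, so 0 further minute boundaries passed. Total skipped labels = 18 × 19 + 2 × 0 = 342.
Non-drop label index = 342248 + 342 = 342590; at 30 labels/s that is 03:10:19:20, i.e. DF 03:10:19;20.

03:10:19;20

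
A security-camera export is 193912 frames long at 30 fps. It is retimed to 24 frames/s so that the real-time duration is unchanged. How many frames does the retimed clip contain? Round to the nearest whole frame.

Frames at target rate = 193912 × (24) / (30) = 775648/5 ≈ 155129.600.
Nearest whole frame: 155130.

155130 frames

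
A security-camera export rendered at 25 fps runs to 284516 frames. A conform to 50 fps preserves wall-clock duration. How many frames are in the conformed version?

569032 frames

Frames at target rate = 284516 × (50) / (25) = 569032.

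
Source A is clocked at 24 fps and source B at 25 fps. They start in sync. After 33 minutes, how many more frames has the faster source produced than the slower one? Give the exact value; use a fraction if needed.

33 min = 1980 s.
A emits 24 × 1980 = 47520 frames; B emits 25 × 1980 = 49500.
Difference = 1980 frames; B is ahead of A.

1980 frames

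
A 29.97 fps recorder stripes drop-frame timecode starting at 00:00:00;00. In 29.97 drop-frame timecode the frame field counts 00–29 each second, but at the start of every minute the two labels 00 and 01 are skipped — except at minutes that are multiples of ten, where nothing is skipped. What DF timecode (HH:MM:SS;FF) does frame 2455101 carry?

Each 10-minute DF block holds 10 × 60 × 30 − 9 × 2 = 17982 frames. 2455101 ÷ 17982 → 136 full blocks, remainder 9549.
Within the partial block the first minute is 1800 frames and each further minute 1798, so 5 further minute boundaries passed. Total skipped labels = 18 × 136 + 2 × 5 = 2458.
Non-drop label index = 2455101 + 2458 = 2457559; at 30 labels/s that is 22:45:18:19, i.e. DF 22:45:18;19.

22:45:18;19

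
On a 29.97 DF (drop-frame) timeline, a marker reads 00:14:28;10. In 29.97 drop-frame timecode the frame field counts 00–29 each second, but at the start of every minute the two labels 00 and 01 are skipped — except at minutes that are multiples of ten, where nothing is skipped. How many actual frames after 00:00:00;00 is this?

26024

As if non-drop at 30 labels/s: (0 × 3600 + 14 × 60 + 28) × 30 + 10 = 26050.
Minute boundaries passed: 14; those not divisible by 10: 14 − 1 = 13; dropped labels = 2 × 13 = 26.
Actual frame index = 26050 − 26 = 26024.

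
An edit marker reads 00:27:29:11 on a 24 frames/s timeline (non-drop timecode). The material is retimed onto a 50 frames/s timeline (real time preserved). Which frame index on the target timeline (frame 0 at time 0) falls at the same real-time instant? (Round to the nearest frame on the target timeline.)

frame 82473

Source frame index: (0×3600 + 27×60 + 29) × 24 + 11 = 39587.
Real time: 39587 / (24) = 39587/24 s.
Target frame: (39587/24) × (50) = 989675/12 ≈ 82472.917 → 82473.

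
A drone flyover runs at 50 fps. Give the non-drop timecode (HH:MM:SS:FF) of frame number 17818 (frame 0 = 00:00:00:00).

17818 ÷ 50 = 356 full seconds, remainder 18 frames.
356 s = 0 h 5 min 56 s.
Timecode: 00:05:56:18.

00:05:56:18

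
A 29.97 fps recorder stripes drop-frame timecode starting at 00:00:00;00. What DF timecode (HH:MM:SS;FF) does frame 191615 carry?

Ten DF minutes hold 17982 frames, so frame 191615 lies in block 10 (frames 179820–197801) with 11795 frames into that block.
The block's first minute is 1800 frames and the rest 1798 each; 11795 frames reaches minute 6, so 10 × 18 + 6 × 2 = 192 labels have been skipped so far.
Adding those back, label number 191615 + 192 = 191807 at 30 labels/s is 6393 s + 17 f = 1 h 46 min 33 s frame 17, i.e. 01:46:33;17.

01:46:33;17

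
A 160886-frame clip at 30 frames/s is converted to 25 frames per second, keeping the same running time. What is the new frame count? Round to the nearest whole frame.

134072 frames

Frames at target rate = 160886 × (25) / (30) = 402215/3 ≈ 134071.667.
Nearest whole frame: 134072.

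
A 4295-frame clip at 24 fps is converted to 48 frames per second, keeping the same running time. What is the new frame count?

8590 frames

Target frames = source frames × (target rate / source rate) = 4295 × (48)/(24) = 4295 × 2 = 8590.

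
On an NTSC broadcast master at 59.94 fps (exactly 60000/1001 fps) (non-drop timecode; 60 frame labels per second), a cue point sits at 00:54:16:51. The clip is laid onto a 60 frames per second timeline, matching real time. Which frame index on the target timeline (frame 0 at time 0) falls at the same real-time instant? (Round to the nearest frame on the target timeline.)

Source frame index: (0×3600 + 54×60 + 16) × 60 + 51 = 195411.
Real time: 195411 / (60000/1001) = 65202137/20000 s.
Target frame: (65202137/20000) × (60) = 195606411/1000 ≈ 195606.411 → 195606.

frame 195606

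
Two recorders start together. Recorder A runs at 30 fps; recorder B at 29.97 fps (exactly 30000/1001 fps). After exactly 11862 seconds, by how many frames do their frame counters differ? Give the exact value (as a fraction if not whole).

355860/1001 frames

A emits 30 × 11862 = 355860 frames; B emits 30000/1001 × 11862 = 355860000/1001.
Difference = 355860/1001 frames (≈ 355.5045); B is behind A.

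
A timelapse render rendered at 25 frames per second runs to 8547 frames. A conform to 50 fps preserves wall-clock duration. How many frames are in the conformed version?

Target frames = source frames × (target rate / source rate) = 8547 × (50)/(25) = 8547 × 2 = 17094.

17094 frames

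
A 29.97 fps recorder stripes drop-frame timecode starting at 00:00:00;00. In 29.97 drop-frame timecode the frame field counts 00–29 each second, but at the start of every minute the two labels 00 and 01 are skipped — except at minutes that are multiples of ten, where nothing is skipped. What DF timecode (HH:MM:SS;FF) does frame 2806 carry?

00:01:33;18

Ten DF minutes hold 17982 frames, so frame 2806 lies in block 0 (frames 0–17981) with 2806 frames into that block.
The block's first minute is 1800 frames and the rest 1798 each; 2806 frames reaches minute 1, so 0 × 18 + 1 × 2 = 2 labels have been skipped so far.
Adding those back, label number 2806 + 2 = 2808 at 30 labels/s is 93 s + 18 f = 0 h 1 min 33 s frame 18, i.e. 00:01:33;18.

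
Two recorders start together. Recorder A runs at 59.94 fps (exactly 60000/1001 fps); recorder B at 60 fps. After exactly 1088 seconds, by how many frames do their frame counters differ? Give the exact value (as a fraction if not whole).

65280/1001 frames

A emits 60000/1001 × 1088 = 65280000/1001 frames; B emits 60 × 1088 = 65280.
Difference = 65280/1001 frames (≈ 65.2148); B is ahead of A.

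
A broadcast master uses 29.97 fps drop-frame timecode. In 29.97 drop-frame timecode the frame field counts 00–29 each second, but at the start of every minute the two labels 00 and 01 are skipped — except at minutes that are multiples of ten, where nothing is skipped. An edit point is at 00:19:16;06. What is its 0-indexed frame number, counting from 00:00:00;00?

34650

As if non-drop at 30 labels/s: (0 × 3600 + 19 × 60 + 16) × 30 + 6 = 34686.
Minute boundaries passed: 19; those not divisible by 10: 19 − 1 = 18; dropped labels = 2 × 18 = 36.
Actual frame index = 34686 − 36 = 34650.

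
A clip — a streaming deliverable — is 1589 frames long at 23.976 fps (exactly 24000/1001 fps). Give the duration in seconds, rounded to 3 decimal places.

66.275 seconds

Running time = 1589 × 1001/24000 = 1590589/24000 s ≈ 66.275 s.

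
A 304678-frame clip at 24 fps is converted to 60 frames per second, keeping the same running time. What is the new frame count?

Target frames = source frames × (target rate / source rate) = 304678 × (60)/(24) = 304678 × 5/2 = 761695.

761695 frames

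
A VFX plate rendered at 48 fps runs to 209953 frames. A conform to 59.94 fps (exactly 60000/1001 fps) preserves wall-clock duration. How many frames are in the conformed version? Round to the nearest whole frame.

262179 frames

Frames at target rate = 209953 × (60000/1001) / (48) = 262441250/1001 ≈ 262179.071.
Nearest whole frame: 262179.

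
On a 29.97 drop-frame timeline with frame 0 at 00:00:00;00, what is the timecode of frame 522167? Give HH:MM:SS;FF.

Ten DF minutes hold 17982 frames, so frame 522167 lies in block 29 (frames 521478–539459) with 689 frames into that block.
The block's first minute is 1800 frames and the rest 1798 each; 689 frames reaches minute 0, so 29 × 18 + 0 × 2 = 522 labels have been skipped so far.
Adding those back, label number 522167 + 522 = 522689 at 30 labels/s is 17422 s + 29 f = 4 h 50 min 22 s frame 29, i.e. 04:50:22;29.

04:50:22;29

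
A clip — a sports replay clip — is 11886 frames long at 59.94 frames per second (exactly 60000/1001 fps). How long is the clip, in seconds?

Running time = 11886 / (60000/1001) = 198.2981 s.

198.2981 seconds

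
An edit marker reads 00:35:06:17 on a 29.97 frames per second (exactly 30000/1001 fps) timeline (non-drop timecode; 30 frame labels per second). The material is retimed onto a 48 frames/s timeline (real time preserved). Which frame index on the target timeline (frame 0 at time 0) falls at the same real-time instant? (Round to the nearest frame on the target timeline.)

Source frame index: (0×3600 + 35×60 + 6) × 30 + 17 = 63197.
Real time: 63197 / (30000/1001) = 63260197/30000 s.
Target frame: (63260197/30000) × (48) = 63260197/625 ≈ 101216.315 → 101216.

frame 101216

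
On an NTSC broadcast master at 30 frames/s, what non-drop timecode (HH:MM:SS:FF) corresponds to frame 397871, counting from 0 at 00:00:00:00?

397871 ÷ 30 = 13262 full seconds, remainder 11 frames.
13262 s = 3 h 41 min 2 s.
Timecode: 03:41:02:11.

03:41:02:11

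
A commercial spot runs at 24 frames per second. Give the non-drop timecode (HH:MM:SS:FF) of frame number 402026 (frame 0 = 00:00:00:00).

04:39:11:02

402026 ÷ 24 = 16751 full seconds, remainder 2 frames.
16751 s = 4 h 39 min 11 s.
Timecode: 04:39:11:02.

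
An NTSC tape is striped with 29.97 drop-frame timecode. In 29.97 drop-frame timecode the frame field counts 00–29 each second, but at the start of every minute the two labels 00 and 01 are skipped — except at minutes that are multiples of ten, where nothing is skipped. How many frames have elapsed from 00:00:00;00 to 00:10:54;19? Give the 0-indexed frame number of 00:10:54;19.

19621

Complete 10-minute blocks: 1, each 17982 frames → 17982.
Remaining 0 whole minutes in the current block: 0 frames.
Within the current minute: 54 × 30 + 19 = 1639. Total = 17982 + 0 + 1639 = 19621.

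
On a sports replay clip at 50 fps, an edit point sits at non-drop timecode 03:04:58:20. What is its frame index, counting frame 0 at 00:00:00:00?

554920

Total seconds to the label: (3 × 3600 + 4 × 60 + 58) = 11098.
Frame index = 11098 × 50 + 20 = 554920.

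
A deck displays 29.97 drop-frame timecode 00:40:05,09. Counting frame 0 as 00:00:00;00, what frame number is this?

72087

Complete 10-minute blocks: 4, each 17982 frames → 71928.
Remaining 0 whole minutes in the current block: 0 frames.
Within the current minute: 5 × 30 + 9 = 159. Total = 71928 + 0 + 159 = 72087.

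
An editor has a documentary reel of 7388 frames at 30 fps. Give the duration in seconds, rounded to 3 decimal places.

Running time = 7388 × 1/30 = 3694/15 s ≈ 246.267 s.

246.267 seconds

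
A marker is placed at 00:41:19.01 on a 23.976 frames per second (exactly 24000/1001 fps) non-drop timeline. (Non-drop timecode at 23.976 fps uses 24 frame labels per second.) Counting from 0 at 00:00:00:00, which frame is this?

Total seconds to the label: (0 × 3600 + 41 × 60 + 19) = 2479.
Frame index = 2479 × 24 + 1 = 59497.

frame 59497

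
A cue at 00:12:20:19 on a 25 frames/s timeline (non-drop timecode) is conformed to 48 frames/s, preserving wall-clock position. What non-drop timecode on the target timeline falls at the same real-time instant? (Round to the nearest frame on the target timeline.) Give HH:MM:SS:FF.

Source frame index: (0×3600 + 12×60 + 20) × 25 + 19 = 18519.
Real time: 18519 / (25) = 18519/25 s.
Target frame: (18519/25) × (48) = 888912/25 ≈ 35556.480 → 35556.
At 48 labels/s: frame 35556 → 00:12:20:36.

00:12:20:36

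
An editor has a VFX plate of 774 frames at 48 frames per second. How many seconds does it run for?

Running time = 774 / (48) = 16.125 s.

16.125 seconds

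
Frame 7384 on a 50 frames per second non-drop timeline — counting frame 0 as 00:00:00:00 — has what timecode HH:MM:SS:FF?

7384 ÷ 50 = 147 full seconds, remainder 34 frames.
147 s = 0 h 2 min 27 s.
Timecode: 00:02:27:34.

00:02:27:34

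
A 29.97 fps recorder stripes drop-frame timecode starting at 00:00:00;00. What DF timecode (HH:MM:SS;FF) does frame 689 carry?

Ten DF minutes hold 17982 frames, so frame 689 lies in block 0 (frames 0–17981) with 689 frames into that block.
The block's first minute is 1800 frames and the rest 1798 each; 689 frames reaches minute 0, so 0 × 18 + 0 × 2 = 0 labels have been skipped so far.
Adding those back, label number 689 + 0 = 689 at 30 labels/s is 22 s + 29 f = 0 h 0 min 22 s frame 29, i.e. 00:00:22;29.

00:00:22;29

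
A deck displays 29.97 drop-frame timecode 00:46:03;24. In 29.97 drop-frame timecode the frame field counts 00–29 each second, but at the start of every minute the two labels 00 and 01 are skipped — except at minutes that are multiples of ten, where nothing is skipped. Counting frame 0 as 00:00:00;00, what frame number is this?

82830

As if non-drop at 30 labels/s: (0 × 3600 + 46 × 60 + 3) × 30 + 24 = 82914.
Minute boundaries passed: 46; those not divisible by 10: 46 − 4 = 42; dropped labels = 2 × 42 = 84.
Actual frame index = 82914 − 84 = 82830.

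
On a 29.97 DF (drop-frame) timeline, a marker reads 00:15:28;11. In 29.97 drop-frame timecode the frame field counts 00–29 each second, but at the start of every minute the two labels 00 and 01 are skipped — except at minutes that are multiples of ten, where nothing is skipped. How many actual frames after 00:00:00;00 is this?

As if non-drop at 30 labels/s: (0 × 3600 + 15 × 60 + 28) × 30 + 11 = 27851.
Minute boundaries passed: 15; those not divisible by 10: 15 − 1 = 14; dropped labels = 2 × 14 = 28.
Actual frame index = 27851 − 28 = 27823.

27823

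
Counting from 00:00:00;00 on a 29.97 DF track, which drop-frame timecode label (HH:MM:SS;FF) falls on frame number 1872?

00:01:02;14

Each 10-minute DF block holds 10 × 60 × 30 − 9 × 2 = 17982 frames. 1872 ÷ 17982 → 0 full blocks, remainder 1872.
Within the partial block the first minute is 1800 frames and each further minute 1798, so 1 further minute boundary passed. Total skipped labels = 18 × 0 + 2 × 1 = 2.
Non-drop label index = 1872 + 2 = 1874; at 30 labels/s that is 00:01:02:14, i.e. DF 00:01:02;14.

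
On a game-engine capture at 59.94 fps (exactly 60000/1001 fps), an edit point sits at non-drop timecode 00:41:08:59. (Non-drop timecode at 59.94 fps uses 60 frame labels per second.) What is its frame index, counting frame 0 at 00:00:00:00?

Total seconds to the label: (0 × 3600 + 41 × 60 + 8) = 2468.
Frame index = 2468 × 60 + 59 = 148139.

148139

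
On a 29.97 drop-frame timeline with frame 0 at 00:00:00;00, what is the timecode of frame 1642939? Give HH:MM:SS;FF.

15:13:39;13

Ten DF minutes hold 17982 frames, so frame 1642939 lies in block 91 (frames 1636362–1654343) with 6577 frames into that block.
The block's first minute is 1800 frames and the rest 1798 each; 6577 frames reaches minute 3, so 91 × 18 + 3 × 2 = 1644 labels have been skipped so far.
Adding those back, label number 1642939 + 1644 = 1644583 at 30 labels/s is 54819 s + 13 f = 15 h 13 min 39 s frame 13, i.e. 15:13:39;13.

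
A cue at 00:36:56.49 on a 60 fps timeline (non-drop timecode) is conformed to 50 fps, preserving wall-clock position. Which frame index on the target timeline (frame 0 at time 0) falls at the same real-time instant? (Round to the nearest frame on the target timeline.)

Source frame index: (0×3600 + 36×60 + 56) × 60 + 49 = 133009.
Real time: 133009 / (60) = 133009/60 s.
Target frame: (133009/60) × (50) = 665045/6 ≈ 110840.833 → 110841.

frame 110841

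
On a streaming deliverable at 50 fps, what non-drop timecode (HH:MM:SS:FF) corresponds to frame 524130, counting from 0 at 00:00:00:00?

02:54:42:30

524130 ÷ 50 = 10482 full seconds, remainder 30 frames.
10482 s = 2 h 54 min 42 s.
Timecode: 02:54:42:30.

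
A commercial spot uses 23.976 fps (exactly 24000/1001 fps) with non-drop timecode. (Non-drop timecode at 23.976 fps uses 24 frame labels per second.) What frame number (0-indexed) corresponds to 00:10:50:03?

frame 15603

Total seconds to the label: (0 × 3600 + 10 × 60 + 50) = 650.
Frame index = 650 × 24 + 3 = 15603.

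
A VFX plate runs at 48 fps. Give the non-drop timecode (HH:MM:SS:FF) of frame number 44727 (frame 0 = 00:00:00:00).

00:15:31:39

44727 ÷ 48 = 931 full seconds, remainder 39 frames.
931 s = 0 h 15 min 31 s.
Timecode: 00:15:31:39.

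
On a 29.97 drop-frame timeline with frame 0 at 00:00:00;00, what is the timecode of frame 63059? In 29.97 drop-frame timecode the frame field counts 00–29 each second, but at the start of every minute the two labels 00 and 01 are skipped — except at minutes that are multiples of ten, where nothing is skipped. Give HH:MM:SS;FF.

Ten DF minutes hold 17982 frames, so frame 63059 lies in block 3 (frames 53946–71927) with 9113 frames into that block.
The block's first minute is 1800 frames and the rest 1798 each; 9113 frames reaches minute 5, so 3 × 18 + 5 × 2 = 64 labels have been skipped so far.
Adding those back, label number 63059 + 64 = 63123 at 30 labels/s is 2104 s + 3 f = 0 h 35 min 4 s frame 3, i.e. 00:35:04;03.

00:35:04;03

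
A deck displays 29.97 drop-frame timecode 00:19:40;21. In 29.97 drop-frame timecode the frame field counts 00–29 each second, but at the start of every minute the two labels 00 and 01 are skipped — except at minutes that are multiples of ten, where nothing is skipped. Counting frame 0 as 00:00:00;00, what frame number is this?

35385

As if non-drop at 30 labels/s: (0 × 3600 + 19 × 60 + 40) × 30 + 21 = 35421.
Minute boundaries passed: 19; those not divisible by 10: 19 − 1 = 18; dropped labels = 2 × 18 = 36.
Actual frame index = 35421 − 36 = 35385.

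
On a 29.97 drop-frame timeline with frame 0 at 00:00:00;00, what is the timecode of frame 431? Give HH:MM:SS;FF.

00:00:14;11

Each 10-minute DF block holds 10 × 60 × 30 − 9 × 2 = 17982 frames. 431 ÷ 17982 → 0 full blocks, remainder 431.
Within the partial block the first minute is 1800 frames and each further minute 1798, so 0 further minute boundaries passed. Total skipped labels = 18 × 0 + 2 × 0 = 0.
Non-drop label index = 431 + 0 = 431; at 30 labels/s that is 00:00:14:11, i.e. DF 00:00:14;11.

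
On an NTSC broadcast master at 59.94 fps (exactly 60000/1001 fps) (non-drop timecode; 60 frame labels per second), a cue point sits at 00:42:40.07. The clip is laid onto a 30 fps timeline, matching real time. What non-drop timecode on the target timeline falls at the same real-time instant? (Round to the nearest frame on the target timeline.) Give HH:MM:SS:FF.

Source frame index: (0×3600 + 42×60 + 40) × 60 + 7 = 153607.
Real time: 153607 / (60000/1001) = 153760607/60000 s.
Target frame: (153760607/60000) × (30) = 153760607/2000 ≈ 76880.303 → 76880.
At 30 labels/s: frame 76880 → 00:42:42:20.

00:42:42:20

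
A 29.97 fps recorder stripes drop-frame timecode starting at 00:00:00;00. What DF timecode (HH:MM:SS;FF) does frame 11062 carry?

Each 10-minute DF block holds 10 × 60 × 30 − 9 × 2 = 17982 frames. 11062 ÷ 17982 → 0 full blocks, remainder 11062.
Within the partial block the first minute is 1800 frames and each further minute 1798, so 6 further minute boundaries passed. Total skipped labels = 18 × 0 + 2 × 6 = 12.
Non-drop label index = 11062 + 12 = 11074; at 30 labels/s that is 00:06:09:04, i.e. DF 00:06:09;04.

00:06:09;04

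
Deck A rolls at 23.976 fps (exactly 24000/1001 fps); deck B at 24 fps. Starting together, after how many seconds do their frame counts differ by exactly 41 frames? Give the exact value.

The gap grows by |24 − 24000/1001| = 24/1001 frames per second.
Time for a 41-frame gap: 41 ÷ (24/1001) = 41041/24 s.

41041/24 seconds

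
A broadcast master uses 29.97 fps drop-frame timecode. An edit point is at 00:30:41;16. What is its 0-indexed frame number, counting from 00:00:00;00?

As if non-drop at 30 labels/s: (0 × 3600 + 30 × 60 + 41) × 30 + 16 = 55246.
Minute boundaries passed: 30; those not divisible by 10: 30 − 3 = 27; dropped labels = 2 × 27 = 54.
Actual frame index = 55246 − 54 = 55192.

55192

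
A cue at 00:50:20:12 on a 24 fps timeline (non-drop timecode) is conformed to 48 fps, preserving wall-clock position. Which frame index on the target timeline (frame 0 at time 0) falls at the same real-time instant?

frame 144984

Source frame index: (0×3600 + 50×60 + 20) × 24 + 12 = 72492.
Real time: 72492 / (24) = 6041/2 s.
Target frame: (6041/2) × (48) = 144984.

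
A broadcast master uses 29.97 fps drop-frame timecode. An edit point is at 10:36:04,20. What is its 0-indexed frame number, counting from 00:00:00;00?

Complete 10-minute blocks: 63, each 17982 frames → 1132866.
Remaining 6 whole minutes in the current block: 1800 + 5 × 1798 = 10790 frames.
Within the current minute: 4 × 30 + 20 − 2 = 138 (labels ;00/;01 skipped at this minute). Total = 1132866 + 10790 + 138 = 1143794.

1143794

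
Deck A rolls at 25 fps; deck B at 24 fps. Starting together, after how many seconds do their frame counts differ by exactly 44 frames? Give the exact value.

The gap grows by |24 − 25| = 1 frame per second.
Time for a 44-frame gap: 44 ÷ (1) = 44 s.

44 seconds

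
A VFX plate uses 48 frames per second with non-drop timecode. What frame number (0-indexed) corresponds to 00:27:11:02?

frame 78290

Total seconds to the label: (0 × 3600 + 27 × 60 + 11) = 1631.
Frame index = 1631 × 48 + 2 = 78290.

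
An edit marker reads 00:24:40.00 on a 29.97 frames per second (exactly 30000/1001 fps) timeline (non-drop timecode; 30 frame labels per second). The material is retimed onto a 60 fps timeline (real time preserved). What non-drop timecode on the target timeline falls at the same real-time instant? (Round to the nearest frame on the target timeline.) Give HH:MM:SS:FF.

Source frame index: (0×3600 + 24×60 + 40) × 30 + 0 = 44400.
Real time: 44400 / (30000/1001) = 37037/25 s.
Target frame: (37037/25) × (60) = 444444/5 ≈ 88888.800 → 88889.
At 60 labels/s: frame 88889 → 00:24:41:29.

00:24:41:29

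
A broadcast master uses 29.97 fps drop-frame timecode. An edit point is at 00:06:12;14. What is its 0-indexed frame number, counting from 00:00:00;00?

Complete 10-minute blocks: 0, each 17982 frames → 0.
Remaining 6 whole minutes in the current block: 1800 + 5 × 1798 = 10790 frames.
Within the current minute: 12 × 30 + 14 − 2 = 372 (labels ;00/;01 skipped at this minute). Total = 0 + 10790 + 372 = 11162.

11162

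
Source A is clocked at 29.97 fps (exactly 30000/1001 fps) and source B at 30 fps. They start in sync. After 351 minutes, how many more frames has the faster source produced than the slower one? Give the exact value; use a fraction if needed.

351 min = 21060 s.
A emits 30000/1001 × 21060 = 48600000/77 frames; B emits 30 × 21060 = 631800.
Difference = 48600/77 frames (≈ 631.1688); B is ahead of A.

48600/77 frames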